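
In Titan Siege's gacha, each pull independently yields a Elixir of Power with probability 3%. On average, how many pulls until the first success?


Expected pulls for a geometric distribution = 1/p = 100 / rate%
= 100 / 3
= 33.33

33.33 pulls


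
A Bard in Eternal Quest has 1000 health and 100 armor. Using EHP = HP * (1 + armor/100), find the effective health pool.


EHP = 1000 * (1 + 100/100)
= 1000 * (1 + 1.0)
= 1000 * 2.0
= 2000.0

2000.0 EHP


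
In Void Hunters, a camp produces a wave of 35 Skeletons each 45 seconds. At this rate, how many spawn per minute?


Spawns per minute = count * (60 / interval)
= 35 * (60 / 45)
= 35 * 1.3333
= 46.67

46.67 per minute


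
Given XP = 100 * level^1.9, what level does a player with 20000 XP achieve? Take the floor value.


XP = 100 * level^1.9, so level = (XP / 100)^(1/1.9)
= (20000 / 100)^(1/1.9)
= 200.0^0.5263
= 16.258
Floor: level = 16

level 16


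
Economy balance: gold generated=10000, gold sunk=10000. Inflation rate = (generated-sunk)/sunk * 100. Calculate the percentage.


Net gold = 10000 - 10000 = 0
Inflation rate = net / sunk * 100 = 0 / 10000 * 100
= 0.0 * 100
= 0.00%

0.00%


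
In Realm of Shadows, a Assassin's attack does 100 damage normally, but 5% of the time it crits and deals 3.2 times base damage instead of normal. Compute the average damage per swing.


E[dmg] = base * (1 + crit_chance * (crit_mult - 1))
cc as decimal = 5/100 = 0.05
cm - 1 = 3.2 - 1 = 2.2
Bonus factor = 0.05 * 2.2 = 0.11
Total multiplier = 1 + 0.11 = 1.11
Expected damage = 100 * 1.11 = 111.00

111.00 damage


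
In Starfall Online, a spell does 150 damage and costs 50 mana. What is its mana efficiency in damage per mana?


Efficiency = damage / mana
= 150 / 50
= 3.00

3.00 dmg/mana


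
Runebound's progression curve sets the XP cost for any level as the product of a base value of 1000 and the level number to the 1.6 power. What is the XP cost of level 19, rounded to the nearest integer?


XP = 1000 * level^1.6
Substitute level = 19:
XP = 1000 * 19^1.6
= 1000 * 111.1746
= 111175

111175 XP


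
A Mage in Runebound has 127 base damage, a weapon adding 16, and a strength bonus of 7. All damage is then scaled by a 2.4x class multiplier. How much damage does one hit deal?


Sum base + weapon + str = 127 + 16 + 7 = 150
Multiply by 2.4:
150 * 2.4 = 360.0

360.0 damage


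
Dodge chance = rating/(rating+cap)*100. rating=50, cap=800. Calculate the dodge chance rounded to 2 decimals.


dodge% = 50 / (50 + 800) * 100
= 50 / 850 * 100
= 0.058824 * 100
= 5.88%

5.88%


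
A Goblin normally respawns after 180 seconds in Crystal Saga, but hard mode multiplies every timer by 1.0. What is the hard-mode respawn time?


Respawn time = base * multiplier
= 180 * 1.0
= 180.0 seconds

180.0 seconds


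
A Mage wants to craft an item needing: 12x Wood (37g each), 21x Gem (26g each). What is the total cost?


Cost breakdown:
  Wood: 12 * 37 = 444
  Gem: 21 * 26 = 546
Total = 444 + 546 = 990

990 gold


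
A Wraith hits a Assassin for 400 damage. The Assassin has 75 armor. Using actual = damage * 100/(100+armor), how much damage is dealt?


actual = 400 * 100 / (100 + 75)
= 400 * 100 / 175
= 40000 / 175
= 228.57

228.57 damage


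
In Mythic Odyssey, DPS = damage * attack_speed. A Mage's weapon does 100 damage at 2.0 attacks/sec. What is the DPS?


DPS = damage * attack_speed
= 100 * 2.0
= 200.0

200.0 DPS


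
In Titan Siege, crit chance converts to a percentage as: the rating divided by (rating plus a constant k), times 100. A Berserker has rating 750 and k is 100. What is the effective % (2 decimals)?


effective% = rating / (rating + k) * 100
= 750 / (750 + 100) * 100
= 750 / 850 * 100
= 0.882353 * 100
= 88.24%

88.24%


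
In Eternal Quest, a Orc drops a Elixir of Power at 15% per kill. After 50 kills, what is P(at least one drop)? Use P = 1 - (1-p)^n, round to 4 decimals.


P(at least one) = 1 - P(none) = 1 - (1-p)^n
p = 15/100 = 0.15
1 - p = 0.85
(1 - p)^50 = 0.85^50 = 0.000296
P(at least one) = 1 - 0.000296 = 0.9997

0.9997


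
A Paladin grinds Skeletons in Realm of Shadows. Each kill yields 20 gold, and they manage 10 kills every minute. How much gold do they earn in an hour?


Gold per minute = 20 * 10 = 200
Gold per hour = 200 * 60 = 12000

12000 gold/hour


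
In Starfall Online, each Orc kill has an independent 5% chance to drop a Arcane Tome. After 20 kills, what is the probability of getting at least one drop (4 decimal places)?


P(at least one) = 1 - P(none) = 1 - (1-p)^n
p = 5/100 = 0.05
1 - p = 0.95
(1 - p)^20 = 0.95^20 = 0.358486
P(at least one) = 1 - 0.358486 = 0.6415

0.6415


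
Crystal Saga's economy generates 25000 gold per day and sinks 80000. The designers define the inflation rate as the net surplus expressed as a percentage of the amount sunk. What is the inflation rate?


Net gold = 25000 - 80000 = -55000
Inflation rate = net / sunk * 100 = -55000 / 80000 * 100
= -0.6875 * 100
= -68.75%

-68.75%


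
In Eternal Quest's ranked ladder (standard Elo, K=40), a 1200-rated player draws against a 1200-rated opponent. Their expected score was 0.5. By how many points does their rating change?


Elo update: delta = K * (S - Ea), where S = 0.5 (draws)
S - Ea = 0.5 - 0.5 = 0.0
Rating change = 40 * 0.0
= 0.00

0.00 rating points


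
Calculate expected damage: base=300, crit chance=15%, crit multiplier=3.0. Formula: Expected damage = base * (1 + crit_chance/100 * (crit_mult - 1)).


E[dmg] = base * (1 + crit_chance * (crit_mult - 1))
cc as decimal = 15/100 = 0.15
cm - 1 = 3.0 - 1 = 2.0
Bonus factor = 0.15 * 2.0 = 0.3
Total multiplier = 1 + 0.3 = 1.3
Expected damage = 300 * 1.3 = 390.00

390.00 damage


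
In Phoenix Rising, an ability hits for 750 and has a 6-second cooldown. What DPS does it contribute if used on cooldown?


DPS = damage / cooldown
= 750 / 6
= 125.00

125.00 DPS


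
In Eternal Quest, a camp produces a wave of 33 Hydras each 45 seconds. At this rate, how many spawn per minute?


Spawns per minute = count * (60 / interval)
= 33 * (60 / 45)
= 33 * 1.3333
= 44.0

44.0 per minute


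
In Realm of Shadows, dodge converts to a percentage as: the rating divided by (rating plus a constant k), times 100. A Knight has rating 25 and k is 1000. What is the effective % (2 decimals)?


effective% = rating / (rating + k) * 100
= 25 / (25 + 1000) * 100
= 25 / 1025 * 100
= 0.02439 * 100
= 2.44%

2.44%


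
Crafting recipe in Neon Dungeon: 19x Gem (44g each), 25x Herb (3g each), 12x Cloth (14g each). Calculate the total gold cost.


Cost breakdown:
  Gem: 19 * 44 = 836
  Herb: 25 * 3 = 75
  Cloth: 12 * 14 = 168
Total = 836 + 75 + 168 = 1079

1079 gold


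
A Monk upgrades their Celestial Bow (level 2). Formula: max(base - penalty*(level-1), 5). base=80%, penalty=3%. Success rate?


raw_rate = 80 - 3 * (2 - 1)
= 80 - 3 * 1
= 80 - 3
= 77
Apply floor: max(77, 5) = 77%

77%


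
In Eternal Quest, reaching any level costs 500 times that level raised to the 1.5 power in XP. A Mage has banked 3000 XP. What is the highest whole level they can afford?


XP = 500 * level^1.5, so level = (XP / 500)^(1/1.5)
= (3000 / 500)^(1/1.5)
= 6.0^0.6667
= 3.3019
Floor: level = 3

level 3


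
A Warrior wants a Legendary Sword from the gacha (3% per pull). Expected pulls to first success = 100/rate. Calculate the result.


Expected pulls for a geometric distribution = 1/p = 100 / rate%
= 100 / 3
= 33.33

33.33 pulls


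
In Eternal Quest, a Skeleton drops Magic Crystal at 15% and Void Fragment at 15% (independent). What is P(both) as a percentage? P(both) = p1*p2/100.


For independent events, P(both) = P(A) * P(B)
= 15% * 15%
= 225 / 100 %
= 2.25%

2.25%


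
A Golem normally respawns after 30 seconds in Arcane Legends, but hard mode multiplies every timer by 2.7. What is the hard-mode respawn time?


Respawn time = base * multiplier
= 30 * 2.7
= 81.0 seconds

81.0 seconds


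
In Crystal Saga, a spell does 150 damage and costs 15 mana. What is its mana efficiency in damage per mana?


Efficiency = damage / mana
= 150 / 15
= 10.00

10.00 dmg/mana


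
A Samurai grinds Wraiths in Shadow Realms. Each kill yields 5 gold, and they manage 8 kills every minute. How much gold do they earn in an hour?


Gold per minute = 5 * 8 = 40
Gold per hour = 40 * 60 = 2400

2400 gold/hour


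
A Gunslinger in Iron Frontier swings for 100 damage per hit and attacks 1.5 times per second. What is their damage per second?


DPS = damage * attack_speed
= 100 * 1.5
= 150.0

150.0 DPS


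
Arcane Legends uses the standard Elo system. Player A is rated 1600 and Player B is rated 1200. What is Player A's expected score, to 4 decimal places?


Elo expected score: Ea = 1/(1 + 10^((Rb-Ra)/400))
Rb - Ra = 1200 - 1600 = -400
(Rb-Ra)/400 = -400/400 = -1.0
10^-1.0 = 0.1
Ea = 1/(1 + 0.1) = 1/1.1 = 0.9091

0.9091


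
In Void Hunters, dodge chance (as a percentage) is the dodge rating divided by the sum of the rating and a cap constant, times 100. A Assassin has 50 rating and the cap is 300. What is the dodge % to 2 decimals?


dodge% = 50 / (50 + 300) * 100
= 50 / 350 * 100
= 0.142857 * 100
= 14.29%

14.29%


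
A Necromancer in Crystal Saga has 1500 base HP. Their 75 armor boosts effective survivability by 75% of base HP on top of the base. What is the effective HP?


EHP = 1500 * (1 + 75/100)
= 1500 * (1 + 0.75)
= 1500 * 1.75
= 2625.0

2625.0 EHP


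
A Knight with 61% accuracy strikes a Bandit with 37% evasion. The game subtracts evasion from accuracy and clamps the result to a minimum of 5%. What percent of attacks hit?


accuracy - evasion = 61 - 37 = 24
Apply floor: max(24, 5) = 24
Hit chance = 24%

24%


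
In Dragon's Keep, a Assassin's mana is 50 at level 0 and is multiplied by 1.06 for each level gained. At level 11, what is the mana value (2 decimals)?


value = base * growth^level
= 50 * 1.06^11
= 50 * 1.898299
= 94.91

94.91 mana


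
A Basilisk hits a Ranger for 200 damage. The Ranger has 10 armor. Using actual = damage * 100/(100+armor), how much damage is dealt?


actual = 200 * 100 / (100 + 10)
= 200 * 100 / 110
= 20000 / 110
= 181.82

181.82 damage


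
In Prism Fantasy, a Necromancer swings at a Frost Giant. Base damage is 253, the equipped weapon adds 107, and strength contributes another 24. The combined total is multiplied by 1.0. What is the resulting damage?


Sum base + weapon + str = 253 + 107 + 24 = 384
Multiply by 1.0:
384 * 1.0 = 384.0

384.0 damage


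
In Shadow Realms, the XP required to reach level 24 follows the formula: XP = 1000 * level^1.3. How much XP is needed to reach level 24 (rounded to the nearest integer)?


XP = 1000 * level^1.3
Substitute level = 24:
XP = 1000 * 24^1.3
= 1000 * 62.2694
= 62269

62269 XP


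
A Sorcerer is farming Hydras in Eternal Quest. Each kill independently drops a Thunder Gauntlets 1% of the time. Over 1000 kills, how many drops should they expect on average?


Expected drops = kills * (drop_rate / 100)
= 1000 * (1 / 100)
= 1000 * 0.01
= 10.0

10.0 drops


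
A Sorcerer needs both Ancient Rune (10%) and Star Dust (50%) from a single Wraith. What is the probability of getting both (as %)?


For independent events, P(both) = P(A) * P(B)
= 10% * 50%
= 500 / 100 %
= 5.0%

5.0%


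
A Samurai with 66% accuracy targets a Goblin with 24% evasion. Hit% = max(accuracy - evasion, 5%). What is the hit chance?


accuracy - evasion = 66 - 24 = 42
Apply floor: max(42, 5) = 42
Hit chance = 42%

42%


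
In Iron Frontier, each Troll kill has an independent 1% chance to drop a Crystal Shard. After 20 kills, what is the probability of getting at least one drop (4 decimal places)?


P(at least one) = 1 - P(none) = 1 - (1-p)^n
p = 1/100 = 0.01
1 - p = 0.99
(1 - p)^20 = 0.99^20 = 0.817907
P(at least one) = 1 - 0.817907 = 0.1821

0.1821


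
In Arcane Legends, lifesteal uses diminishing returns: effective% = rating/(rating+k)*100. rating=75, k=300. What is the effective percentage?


effective% = rating / (rating + k) * 100
= 75 / (75 + 300) * 100
= 75 / 375 * 100
= 0.2 * 100
= 20.00%

20.00%


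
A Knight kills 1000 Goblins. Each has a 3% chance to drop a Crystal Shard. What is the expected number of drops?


Expected drops = kills * (drop_rate / 100)
= 1000 * (3 / 100)
= 1000 * 0.03
= 30.0

30.0 drops


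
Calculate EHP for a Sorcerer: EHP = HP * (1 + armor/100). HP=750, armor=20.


EHP = 750 * (1 + 20/100)
= 750 * (1 + 0.2)
= 750 * 1.2
= 900.0

900.0 EHP


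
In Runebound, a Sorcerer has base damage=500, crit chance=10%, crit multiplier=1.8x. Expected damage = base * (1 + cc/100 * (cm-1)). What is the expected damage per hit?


E[dmg] = base * (1 + crit_chance * (crit_mult - 1))
cc as decimal = 10/100 = 0.1
cm - 1 = 1.8 - 1 = 0.8
Bonus factor = 0.1 * 0.8 = 0.08
Total multiplier = 1 + 0.08 = 1.08
Expected damage = 500 * 1.08 = 540.00

540.00 damage


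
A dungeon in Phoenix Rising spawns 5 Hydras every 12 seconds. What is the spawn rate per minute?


Spawns per minute = count * (60 / interval)
= 5 * (60 / 12)
= 5 * 5.0
= 25.0

25.0 per minute


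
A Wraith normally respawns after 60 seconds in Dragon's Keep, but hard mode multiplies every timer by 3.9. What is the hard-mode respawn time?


Respawn time = base * multiplier
= 60 * 3.9
= 234.0 seconds

234.0 seconds


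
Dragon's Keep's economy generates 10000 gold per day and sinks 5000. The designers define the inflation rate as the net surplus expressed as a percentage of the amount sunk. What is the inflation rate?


Net gold = 10000 - 5000 = 5000
Inflation rate = net / sunk * 100 = 5000 / 5000 * 100
= 1.0 * 100
= 100.00%

100.00%


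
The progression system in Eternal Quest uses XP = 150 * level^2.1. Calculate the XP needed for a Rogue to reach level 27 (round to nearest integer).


XP = 150 * level^2.1
Substitute level = 27:
XP = 150 * 27^2.1
= 150 * 1013.5937
= 152039

152039 XP


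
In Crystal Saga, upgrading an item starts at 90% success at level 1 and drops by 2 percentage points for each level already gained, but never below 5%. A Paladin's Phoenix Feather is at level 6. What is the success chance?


raw_rate = 90 - 2 * (6 - 1)
= 90 - 2 * 5
= 90 - 10
= 80
Apply floor: max(80, 5) = 80%

80%


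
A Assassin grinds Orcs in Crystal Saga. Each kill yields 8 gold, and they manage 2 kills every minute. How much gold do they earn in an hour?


Gold per minute = 8 * 2 = 16
Gold per hour = 16 * 60 = 960

960 gold/hour


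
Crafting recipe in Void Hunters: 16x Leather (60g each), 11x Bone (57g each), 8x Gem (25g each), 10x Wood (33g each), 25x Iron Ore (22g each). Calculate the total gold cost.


Cost breakdown:
  Leather: 16 * 60 = 960
  Bone: 11 * 57 = 627
  Gem: 8 * 25 = 200
  Wood: 10 * 33 = 330
  Iron Ore: 25 * 22 = 550
Total = 960 + 627 + 200 + 330 + 550 = 2667

2667 gold


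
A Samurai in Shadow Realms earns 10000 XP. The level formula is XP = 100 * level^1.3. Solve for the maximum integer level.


XP = 100 * level^1.3, so level = (XP / 100)^(1/1.3)
= (10000 / 100)^(1/1.3)
= 100.0^0.7692
= 34.5511
Floor: level = 34

level 34


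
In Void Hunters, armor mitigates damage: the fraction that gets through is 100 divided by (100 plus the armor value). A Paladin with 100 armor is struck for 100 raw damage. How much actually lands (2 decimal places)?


actual = 100 * 100 / (100 + 100)
= 100 * 100 / 200
= 10000 / 200
= 50.00

50.00 damage


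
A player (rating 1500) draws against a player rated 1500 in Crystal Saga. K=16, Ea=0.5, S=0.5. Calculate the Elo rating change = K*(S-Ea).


Elo update: delta = K * (S - Ea), where S = 0.5 (draws)
S - Ea = 0.5 - 0.5 = 0.0
Rating change = 16 * 0.0
= 0.00

0.00 rating points


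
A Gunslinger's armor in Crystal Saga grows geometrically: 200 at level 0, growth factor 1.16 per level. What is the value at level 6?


value = base * growth^level
= 200 * 1.16^6
= 200 * 2.436396
= 487.28

487.28 armor


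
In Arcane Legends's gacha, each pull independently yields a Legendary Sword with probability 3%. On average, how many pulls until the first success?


Expected pulls for a geometric distribution = 1/p = 100 / rate%
= 100 / 3
= 33.33

33.33 pulls


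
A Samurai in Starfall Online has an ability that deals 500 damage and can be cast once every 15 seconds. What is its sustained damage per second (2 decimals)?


DPS = damage / cooldown
= 500 / 15
= 33.33

33.33 DPS


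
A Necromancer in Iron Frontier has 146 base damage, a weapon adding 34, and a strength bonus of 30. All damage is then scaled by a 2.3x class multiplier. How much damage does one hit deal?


Sum base + weapon + str = 146 + 34 + 30 = 210
Multiply by 2.3:
210 * 2.3 = 483.0

483.0 damage


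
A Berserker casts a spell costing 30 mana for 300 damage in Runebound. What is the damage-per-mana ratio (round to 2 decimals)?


Efficiency = damage / mana
= 300 / 30
= 10.00

10.00 dmg/mana


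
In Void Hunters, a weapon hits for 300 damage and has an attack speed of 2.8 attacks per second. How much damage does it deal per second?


DPS = damage * attack_speed
= 300 * 2.8
= 840.0

840.0 DPS


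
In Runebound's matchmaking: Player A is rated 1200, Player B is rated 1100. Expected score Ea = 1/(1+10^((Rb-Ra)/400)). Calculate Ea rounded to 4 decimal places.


Elo expected score: Ea = 1/(1 + 10^((Rb-Ra)/400))
Rb - Ra = 1100 - 1200 = -100
(Rb-Ra)/400 = -100/400 = -0.25
10^-0.25 = 0.562341
Ea = 1/(1 + 0.562341) = 1/1.562341 = 0.6401

0.6401


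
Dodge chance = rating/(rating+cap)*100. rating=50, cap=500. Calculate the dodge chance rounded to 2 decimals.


dodge% = 50 / (50 + 500) * 100
= 50 / 550 * 100
= 0.090909 * 100
= 9.09%

9.09%


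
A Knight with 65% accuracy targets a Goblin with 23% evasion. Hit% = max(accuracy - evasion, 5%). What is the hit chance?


accuracy - evasion = 65 - 23 = 42
Apply floor: max(42, 5) = 42
Hit chance = 42%

42%


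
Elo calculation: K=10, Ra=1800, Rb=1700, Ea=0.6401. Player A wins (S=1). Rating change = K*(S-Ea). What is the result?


Elo update: delta = K * (S - Ea), where S = 1 (wins)
S - Ea = 1 - 0.6401 = 0.3599
Rating change = 10 * 0.3599
= 3.60

3.60 rating points


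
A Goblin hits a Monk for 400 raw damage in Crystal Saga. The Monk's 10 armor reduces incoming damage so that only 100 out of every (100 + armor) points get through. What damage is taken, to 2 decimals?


actual = 400 * 100 / (100 + 10)
= 400 * 100 / 110
= 40000 / 110
= 363.64

363.64 damage


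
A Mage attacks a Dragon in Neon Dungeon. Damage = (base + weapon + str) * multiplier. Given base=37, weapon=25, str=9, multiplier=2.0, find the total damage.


Sum base + weapon + str = 37 + 25 + 9 = 71
Multiply by 2.0:
71 * 2.0 = 142.0

142.0 damage


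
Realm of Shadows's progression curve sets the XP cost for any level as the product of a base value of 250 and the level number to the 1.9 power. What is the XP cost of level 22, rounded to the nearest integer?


XP = 250 * level^1.9
Substitute level = 22:
XP = 250 * 22^1.9
= 250 * 355.3065
= 88827

88827 XP


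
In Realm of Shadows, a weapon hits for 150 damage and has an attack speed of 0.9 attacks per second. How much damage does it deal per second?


DPS = damage * attack_speed
= 150 * 0.9
= 135.0

135.0 DPS


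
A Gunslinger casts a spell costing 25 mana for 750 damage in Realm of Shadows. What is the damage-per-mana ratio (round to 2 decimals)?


Efficiency = damage / mana
= 750 / 25
= 30.00

30.00 dmg/mana


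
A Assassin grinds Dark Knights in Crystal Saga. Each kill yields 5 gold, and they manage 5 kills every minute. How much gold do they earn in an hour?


Gold per minute = 5 * 5 = 25
Gold per hour = 25 * 60 = 1500

1500 gold/hour


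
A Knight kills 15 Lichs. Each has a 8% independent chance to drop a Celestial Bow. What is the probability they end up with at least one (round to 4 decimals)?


P(at least one) = 1 - P(none) = 1 - (1-p)^n
p = 8/100 = 0.08
1 - p = 0.92
(1 - p)^15 = 0.92^15 = 0.286297
P(at least one) = 1 - 0.286297 = 0.7137

0.7137


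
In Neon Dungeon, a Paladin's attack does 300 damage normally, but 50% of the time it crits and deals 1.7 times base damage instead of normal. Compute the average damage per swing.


E[dmg] = base * (1 + crit_chance * (crit_mult - 1))
cc as decimal = 50/100 = 0.5
cm - 1 = 1.7 - 1 = 0.7
Bonus factor = 0.5 * 0.7 = 0.35
Total multiplier = 1 + 0.35 = 1.35
Expected damage = 300 * 1.35 = 405.00

405.00 damage


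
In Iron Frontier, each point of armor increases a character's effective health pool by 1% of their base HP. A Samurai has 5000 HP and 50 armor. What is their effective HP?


EHP = 5000 * (1 + 50/100)
= 5000 * (1 + 0.5)
= 5000 * 1.5
= 7500.0

7500.0 EHP


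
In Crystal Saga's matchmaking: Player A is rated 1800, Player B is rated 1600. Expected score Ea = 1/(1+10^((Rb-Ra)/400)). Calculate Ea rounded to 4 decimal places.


Elo expected score: Ea = 1/(1 + 10^((Rb-Ra)/400))
Rb - Ra = 1600 - 1800 = -200
(Rb-Ra)/400 = -200/400 = -0.5
10^-0.5 = 0.316228
Ea = 1/(1 + 0.316228) = 1/1.316228 = 0.7597

0.7597


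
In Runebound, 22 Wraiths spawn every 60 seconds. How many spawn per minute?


Spawns per minute = count * (60 / interval)
= 22 * (60 / 60)
= 22 * 1.0
= 22.0

22.0 per minute


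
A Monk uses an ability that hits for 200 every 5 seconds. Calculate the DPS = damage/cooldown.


DPS = damage / cooldown
= 200 / 5
= 40.00

40.00 DPS


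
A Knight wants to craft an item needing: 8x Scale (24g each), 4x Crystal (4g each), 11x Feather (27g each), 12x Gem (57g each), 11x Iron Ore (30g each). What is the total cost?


Cost breakdown:
  Scale: 8 * 24 = 192
  Crystal: 4 * 4 = 16
  Feather: 11 * 27 = 297
  Gem: 12 * 57 = 684
  Iron Ore: 11 * 30 = 330
Total = 192 + 16 + 297 + 684 + 330 = 1519

1519 gold


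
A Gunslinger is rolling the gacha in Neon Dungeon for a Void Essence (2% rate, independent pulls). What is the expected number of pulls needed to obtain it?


Expected pulls for a geometric distribution = 1/p = 100 / rate%
= 100 / 2
= 50.0

50.0 pulls


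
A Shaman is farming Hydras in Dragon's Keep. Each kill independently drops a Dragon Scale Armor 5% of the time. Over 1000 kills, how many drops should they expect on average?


Expected drops = kills * (drop_rate / 100)
= 1000 * (5 / 100)
= 1000 * 0.05
= 50.0

50.0 drops


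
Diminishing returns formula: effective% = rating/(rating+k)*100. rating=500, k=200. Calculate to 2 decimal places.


effective% = rating / (rating + k) * 100
= 500 / (500 + 200) * 100
= 500 / 700 * 100
= 0.714286 * 100
= 71.43%

71.43%


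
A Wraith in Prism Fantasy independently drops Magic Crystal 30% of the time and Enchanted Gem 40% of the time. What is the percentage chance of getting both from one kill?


For independent events, P(both) = P(A) * P(B)
= 30% * 40%
= 1200 / 100 %
= 12.0%

12.0%


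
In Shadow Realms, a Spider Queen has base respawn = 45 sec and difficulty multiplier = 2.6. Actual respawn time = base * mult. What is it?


Respawn time = base * multiplier
= 45 * 2.6
= 117.0 seconds

117.0 seconds


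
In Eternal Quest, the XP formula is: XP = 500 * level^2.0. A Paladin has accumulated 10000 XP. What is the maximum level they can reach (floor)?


XP = 500 * level^2.0, so level = (XP / 500)^(1/2.0)
= (10000 / 500)^(1/2.0)
= 20.0^0.5
= 4.4721
Floor: level = 4

level 4


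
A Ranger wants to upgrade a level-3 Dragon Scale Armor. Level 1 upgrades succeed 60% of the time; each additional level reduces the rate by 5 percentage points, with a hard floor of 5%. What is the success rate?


raw_rate = 60 - 5 * (3 - 1)
= 60 - 5 * 2
= 60 - 10
= 50
Apply floor: max(50, 5) = 50%

50%


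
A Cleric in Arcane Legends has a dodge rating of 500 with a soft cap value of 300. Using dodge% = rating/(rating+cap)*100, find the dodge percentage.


dodge% = 500 / (500 + 300) * 100
= 500 / 800 * 100
= 0.625 * 100
= 62.50%

62.50%


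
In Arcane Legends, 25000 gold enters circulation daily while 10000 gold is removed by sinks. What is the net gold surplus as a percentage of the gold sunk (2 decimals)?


Net gold = 25000 - 10000 = 15000
Inflation rate = net / sunk * 100 = 15000 / 10000 * 100
= 1.5 * 100
= 150.00%

150.00%


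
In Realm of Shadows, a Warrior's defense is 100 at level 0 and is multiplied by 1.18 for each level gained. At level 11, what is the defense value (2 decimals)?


value = base * growth^level
= 100 * 1.18^11
= 100 * 6.175926
= 617.59

617.59 defense


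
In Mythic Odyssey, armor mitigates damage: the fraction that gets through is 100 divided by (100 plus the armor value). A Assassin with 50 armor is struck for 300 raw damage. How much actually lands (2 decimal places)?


actual = 300 * 100 / (100 + 50)
= 300 * 100 / 150
= 30000 / 150
= 200.00

200.00 damage


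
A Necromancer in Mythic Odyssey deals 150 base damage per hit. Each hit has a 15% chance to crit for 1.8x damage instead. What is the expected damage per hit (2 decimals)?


E[dmg] = base * (1 + crit_chance * (crit_mult - 1))
cc as decimal = 15/100 = 0.15
cm - 1 = 1.8 - 1 = 0.8
Bonus factor = 0.15 * 0.8 = 0.12
Total multiplier = 1 + 0.12 = 1.12
Expected damage = 150 * 1.12 = 168.00

168.00 damage


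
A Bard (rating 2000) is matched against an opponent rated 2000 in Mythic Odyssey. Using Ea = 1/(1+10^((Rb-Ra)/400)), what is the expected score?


Elo expected score: Ea = 1/(1 + 10^((Rb-Ra)/400))
Rb - Ra = 2000 - 2000 = 0
(Rb-Ra)/400 = 0/400 = 0.0
10^0.0 = 1.0
Ea = 1/(1 + 1.0) = 1/2.0 = 0.5000

0.5000


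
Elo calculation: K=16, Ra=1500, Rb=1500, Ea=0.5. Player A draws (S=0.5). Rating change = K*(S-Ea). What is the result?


Elo update: delta = K * (S - Ea), where S = 0.5 (draws)
S - Ea = 0.5 - 0.5 = 0.0
Rating change = 16 * 0.0
= 0.00

0.00 rating points


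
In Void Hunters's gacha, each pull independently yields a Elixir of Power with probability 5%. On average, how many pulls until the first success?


Expected pulls for a geometric distribution = 1/p = 100 / rate%
= 100 / 5
= 20.0

20.0 pulls


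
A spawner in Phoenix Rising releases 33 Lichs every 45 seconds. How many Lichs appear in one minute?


Spawns per minute = count * (60 / interval)
= 33 * (60 / 45)
= 33 * 1.3333
= 44.0

44.0 per minute


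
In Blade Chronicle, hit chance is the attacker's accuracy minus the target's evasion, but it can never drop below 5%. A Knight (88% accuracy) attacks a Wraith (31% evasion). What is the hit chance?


accuracy - evasion = 88 - 31 = 57
Apply floor: max(57, 5) = 57
Hit chance = 57%

57%


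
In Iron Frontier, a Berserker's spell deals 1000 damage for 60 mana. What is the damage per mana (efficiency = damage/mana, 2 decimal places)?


Efficiency = damage / mana
= 1000 / 60
= 16.67

16.67 dmg/mana


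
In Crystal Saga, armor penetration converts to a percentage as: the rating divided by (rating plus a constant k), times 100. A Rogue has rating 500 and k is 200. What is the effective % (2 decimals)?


effective% = rating / (rating + k) * 100
= 500 / (500 + 200) * 100
= 500 / 700 * 100
= 0.714286 * 100
= 71.43%

71.43%


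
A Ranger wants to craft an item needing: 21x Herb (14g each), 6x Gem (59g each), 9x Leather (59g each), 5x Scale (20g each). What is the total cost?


Cost breakdown:
  Herb: 21 * 14 = 294
  Gem: 6 * 59 = 354
  Leather: 9 * 59 = 531
  Scale: 5 * 20 = 100
Total = 294 + 354 + 531 + 100 = 1279

1279 gold


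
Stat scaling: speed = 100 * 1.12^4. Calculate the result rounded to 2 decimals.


value = base * growth^level
= 100 * 1.12^4
= 100 * 1.573519
= 157.35

157.35 speed


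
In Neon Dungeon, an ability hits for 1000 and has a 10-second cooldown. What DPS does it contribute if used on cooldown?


DPS = damage / cooldown
= 1000 / 10
= 100.00

100.00 DPS


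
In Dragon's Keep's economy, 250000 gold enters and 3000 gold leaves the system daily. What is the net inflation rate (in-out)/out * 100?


Net gold = 250000 - 3000 = 247000
Inflation rate = net / sunk * 100 = 247000 / 3000 * 100
= 82.333333 * 100
= 8233.33%

8233.33%


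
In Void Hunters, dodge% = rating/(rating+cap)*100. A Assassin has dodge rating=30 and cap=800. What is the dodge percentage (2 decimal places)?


dodge% = 30 / (30 + 800) * 100
= 30 / 830 * 100
= 0.036145 * 100
= 3.61%

3.61%


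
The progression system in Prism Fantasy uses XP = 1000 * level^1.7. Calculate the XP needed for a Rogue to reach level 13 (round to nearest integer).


XP = 1000 * level^1.7
Substitute level = 13:
XP = 1000 * 13^1.7
= 1000 * 78.2895
= 78290

78290 XP


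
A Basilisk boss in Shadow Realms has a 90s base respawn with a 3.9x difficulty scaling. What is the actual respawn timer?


Respawn time = base * multiplier
= 90 * 3.9
= 351.0 seconds

351.0 seconds


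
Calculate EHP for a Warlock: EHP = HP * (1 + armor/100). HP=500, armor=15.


EHP = 500 * (1 + 15/100)
= 500 * (1 + 0.15)
= 500 * 1.15
= 575.0

575.0 EHP


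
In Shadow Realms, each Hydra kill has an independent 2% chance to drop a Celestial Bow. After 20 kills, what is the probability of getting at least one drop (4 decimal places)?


P(at least one) = 1 - P(none) = 1 - (1-p)^n
p = 2/100 = 0.02
1 - p = 0.98
(1 - p)^20 = 0.98^20 = 0.667608
P(at least one) = 1 - 0.667608 = 0.3324

0.3324


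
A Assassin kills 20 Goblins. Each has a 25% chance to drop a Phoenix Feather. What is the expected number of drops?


Expected drops = kills * (drop_rate / 100)
= 20 * (25 / 100)
= 20 * 0.25
= 5.0

5.0 drops


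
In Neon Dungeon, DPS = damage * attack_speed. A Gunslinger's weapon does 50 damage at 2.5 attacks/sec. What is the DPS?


DPS = damage * attack_speed
= 50 * 2.5
= 125.0

125.0 DPS


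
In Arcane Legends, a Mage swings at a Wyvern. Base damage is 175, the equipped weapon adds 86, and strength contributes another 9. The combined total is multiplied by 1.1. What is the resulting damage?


Sum base + weapon + str = 175 + 86 + 9 = 270
Multiply by 1.1:
270 * 1.1 = 297.0

297.0 damage


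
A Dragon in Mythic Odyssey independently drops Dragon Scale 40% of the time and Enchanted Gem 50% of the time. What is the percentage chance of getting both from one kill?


For independent events, P(both) = P(A) * P(B)
= 40% * 50%
= 2000 / 100 %
= 20.0%

20.0%


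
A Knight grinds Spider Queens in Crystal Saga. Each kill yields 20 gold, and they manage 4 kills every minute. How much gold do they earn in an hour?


Gold per minute = 20 * 4 = 80
Gold per hour = 80 * 60 = 4800

4800 gold/hour


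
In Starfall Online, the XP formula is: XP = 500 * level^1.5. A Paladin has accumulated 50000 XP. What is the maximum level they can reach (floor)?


XP = 500 * level^1.5, so level = (XP / 500)^(1/1.5)
= (50000 / 500)^(1/1.5)
= 100.0^0.6667
= 21.5443
Floor: level = 21

level 21


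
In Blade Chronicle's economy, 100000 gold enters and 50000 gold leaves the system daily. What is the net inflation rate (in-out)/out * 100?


Net gold = 100000 - 50000 = 50000
Inflation rate = net / sunk * 100 = 50000 / 50000 * 100
= 1.0 * 100
= 100.00%

100.00%


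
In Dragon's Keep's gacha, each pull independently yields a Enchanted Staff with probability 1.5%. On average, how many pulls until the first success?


Expected pulls for a geometric distribution = 1/p = 100 / rate%
= 100 / 1.5
= 66.67

66.67 pulls


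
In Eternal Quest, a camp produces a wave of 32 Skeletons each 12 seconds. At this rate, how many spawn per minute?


Spawns per minute = count * (60 / interval)
= 32 * (60 / 12)
= 32 * 5.0
= 160.0

160.0 per minute


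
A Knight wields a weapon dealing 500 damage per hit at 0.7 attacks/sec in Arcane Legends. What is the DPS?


DPS = damage * attack_speed
= 500 * 0.7
= 350.0

350.0 DPS


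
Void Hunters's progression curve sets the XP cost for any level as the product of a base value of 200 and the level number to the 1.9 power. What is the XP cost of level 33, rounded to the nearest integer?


XP = 200 * level^1.9
Substitute level = 33:
XP = 200 * 33^1.9
= 200 * 767.6734
= 153535

153535 XP


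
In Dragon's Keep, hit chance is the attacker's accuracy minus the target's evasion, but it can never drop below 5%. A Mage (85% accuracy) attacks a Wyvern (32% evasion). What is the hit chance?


accuracy - evasion = 85 - 32 = 53
Apply floor: max(53, 5) = 53
Hit chance = 53%

53%


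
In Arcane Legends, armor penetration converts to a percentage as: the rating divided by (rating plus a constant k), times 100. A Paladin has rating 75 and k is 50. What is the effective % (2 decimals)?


effective% = rating / (rating + k) * 100
= 75 / (75 + 50) * 100
= 75 / 125 * 100
= 0.6 * 100
= 60.00%

60.00%


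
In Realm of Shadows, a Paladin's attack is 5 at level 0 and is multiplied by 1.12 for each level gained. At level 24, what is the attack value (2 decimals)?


value = base * growth^level
= 5 * 1.12^24
= 5 * 15.178629
= 75.89

75.89 attack


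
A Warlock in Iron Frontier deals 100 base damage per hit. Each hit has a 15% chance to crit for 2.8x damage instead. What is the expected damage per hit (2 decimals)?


E[dmg] = base * (1 + crit_chance * (crit_mult - 1))
cc as decimal = 15/100 = 0.15
cm - 1 = 2.8 - 1 = 1.8
Bonus factor = 0.15 * 1.8 = 0.27
Total multiplier = 1 + 0.27 = 1.27
Expected damage = 100 * 1.27 = 127.00

127.00 damage


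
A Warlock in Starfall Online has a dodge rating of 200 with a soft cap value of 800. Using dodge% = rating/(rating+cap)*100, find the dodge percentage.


dodge% = 200 / (200 + 800) * 100
= 200 / 1000 * 100
= 0.2 * 100
= 20.00%

20.00%


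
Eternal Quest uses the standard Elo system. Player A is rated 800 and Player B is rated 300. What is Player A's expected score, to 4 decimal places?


Elo expected score: Ea = 1/(1 + 10^((Rb-Ra)/400))
Rb - Ra = 300 - 800 = -500
(Rb-Ra)/400 = -500/400 = -1.25
10^-1.25 = 0.056234
Ea = 1/(1 + 0.056234) = 1/1.056234 = 0.9468

0.9468


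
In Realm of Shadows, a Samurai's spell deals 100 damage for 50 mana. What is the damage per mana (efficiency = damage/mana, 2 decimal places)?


Efficiency = damage / mana
= 100 / 50
= 2.00

2.00 dmg/mana


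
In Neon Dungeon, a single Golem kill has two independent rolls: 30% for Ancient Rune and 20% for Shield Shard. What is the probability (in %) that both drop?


For independent events, P(both) = P(A) * P(B)
= 30% * 20%
= 600 / 100 %
= 6.0%

6.0%


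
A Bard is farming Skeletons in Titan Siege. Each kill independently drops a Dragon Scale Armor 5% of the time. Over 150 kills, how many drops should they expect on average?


Expected drops = kills * (drop_rate / 100)
= 150 * (5 / 100)
= 150 * 0.05
= 7.5

7.5 drops


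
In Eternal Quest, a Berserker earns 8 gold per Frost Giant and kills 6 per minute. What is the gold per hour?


Gold per minute = 8 * 6 = 48
Gold per hour = 48 * 60 = 2880

2880 gold/hour


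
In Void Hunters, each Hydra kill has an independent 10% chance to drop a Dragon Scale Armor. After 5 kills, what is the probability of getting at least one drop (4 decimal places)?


P(at least one) = 1 - P(none) = 1 - (1-p)^n
p = 10/100 = 0.1
1 - p = 0.9
(1 - p)^5 = 0.9^5 = 0.590490
P(at least one) = 1 - 0.590490 = 0.4095

0.4095


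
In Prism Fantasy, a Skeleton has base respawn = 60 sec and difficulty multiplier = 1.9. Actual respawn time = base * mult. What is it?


Respawn time = base * multiplier
= 60 * 1.9
= 114.0 seconds

114.0 seconds


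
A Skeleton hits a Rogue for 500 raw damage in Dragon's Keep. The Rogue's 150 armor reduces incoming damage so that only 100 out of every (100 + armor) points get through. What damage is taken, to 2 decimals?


actual = 500 * 100 / (100 + 150)
= 500 * 100 / 250
= 50000 / 250
= 200.00

200.00 damage


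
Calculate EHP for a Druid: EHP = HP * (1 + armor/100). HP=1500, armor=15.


EHP = 1500 * (1 + 15/100)
= 1500 * (1 + 0.15)
= 1500 * 1.15
= 1725.0

1725.0 EHP


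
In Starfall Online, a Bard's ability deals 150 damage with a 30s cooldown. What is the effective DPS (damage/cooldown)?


DPS = damage / cooldown
= 150 / 30
= 5.00

5.00 DPS


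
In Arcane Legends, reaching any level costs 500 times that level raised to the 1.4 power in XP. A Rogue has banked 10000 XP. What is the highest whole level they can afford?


XP = 500 * level^1.4, so level = (XP / 500)^(1/1.4)
= (10000 / 500)^(1/1.4)
= 20.0^0.7143
= 8.4978
Floor: level = 8

level 8


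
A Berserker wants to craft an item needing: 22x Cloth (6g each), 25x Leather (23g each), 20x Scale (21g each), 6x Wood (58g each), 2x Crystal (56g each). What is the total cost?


Cost breakdown:
  Cloth: 22 * 6 = 132
  Leather: 25 * 23 = 575
  Scale: 20 * 21 = 420
  Wood: 6 * 58 = 348
  Crystal: 2 * 56 = 112
Total = 132 + 575 + 420 + 348 + 112 = 1587

1587 gold


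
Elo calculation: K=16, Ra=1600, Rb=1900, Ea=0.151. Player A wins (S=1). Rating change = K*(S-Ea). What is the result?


Elo update: delta = K * (S - Ea), where S = 1 (wins)
S - Ea = 1 - 0.151 = 0.849
Rating change = 16 * 0.849
= 13.58

13.58 rating points


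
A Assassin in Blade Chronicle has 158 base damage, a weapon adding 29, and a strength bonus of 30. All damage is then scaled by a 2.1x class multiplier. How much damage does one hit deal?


Sum base + weapon + str = 158 + 29 + 30 = 217
Multiply by 2.1:
217 * 2.1 = 455.7

455.7 damage


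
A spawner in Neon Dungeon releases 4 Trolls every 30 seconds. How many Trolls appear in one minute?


Spawns per minute = count * (60 / interval)
= 4 * (60 / 30)
= 4 * 2.0
= 8.0

8.0 per minute


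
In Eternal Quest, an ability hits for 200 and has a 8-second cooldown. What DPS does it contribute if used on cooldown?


DPS = damage / cooldown
= 200 / 8
= 25.00

25.00 DPS


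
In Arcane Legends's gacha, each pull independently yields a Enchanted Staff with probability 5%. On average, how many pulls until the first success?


Expected pulls for a geometric distribution = 1/p = 100 / rate%
= 100 / 5
= 20.0

20.0 pulls


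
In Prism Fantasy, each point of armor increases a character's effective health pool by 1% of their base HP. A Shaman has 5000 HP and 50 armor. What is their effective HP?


EHP = 5000 * (1 + 50/100)
= 5000 * (1 + 0.5)
= 5000 * 1.5
= 7500.0

7500.0 EHP


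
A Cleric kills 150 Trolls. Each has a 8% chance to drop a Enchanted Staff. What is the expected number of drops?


Expected drops = kills * (drop_rate / 100)
= 150 * (8 / 100)
= 150 * 0.08
= 12.0

12.0 drops


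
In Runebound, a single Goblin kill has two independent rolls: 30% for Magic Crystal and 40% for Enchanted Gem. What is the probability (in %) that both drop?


For independent events, P(both) = P(A) * P(B)
= 30% * 40%
= 1200 / 100 %
= 12.0%

12.0%


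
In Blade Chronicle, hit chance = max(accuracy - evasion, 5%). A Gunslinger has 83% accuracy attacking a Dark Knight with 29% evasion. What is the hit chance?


accuracy - evasion = 83 - 29 = 54
Apply floor: max(54, 5) = 54
Hit chance = 54%

54%


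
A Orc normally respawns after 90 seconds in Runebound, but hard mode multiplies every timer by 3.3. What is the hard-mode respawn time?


Respawn time = base * multiplier
= 90 * 3.3
= 297.0 seconds

297.0 seconds


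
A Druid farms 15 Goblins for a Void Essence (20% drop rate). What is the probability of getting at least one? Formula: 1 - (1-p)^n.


P(at least one) = 1 - P(none) = 1 - (1-p)^n
p = 20/100 = 0.2
1 - p = 0.8
(1 - p)^15 = 0.8^15 = 0.035184
P(at least one) = 1 - 0.035184 = 0.9648

0.9648


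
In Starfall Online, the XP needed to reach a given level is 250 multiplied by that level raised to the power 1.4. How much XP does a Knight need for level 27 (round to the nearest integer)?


XP = 250 * level^1.4
Substitute level = 27:
XP = 250 * 27^1.4
= 250 * 100.9042
= 25226

25226 XP
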